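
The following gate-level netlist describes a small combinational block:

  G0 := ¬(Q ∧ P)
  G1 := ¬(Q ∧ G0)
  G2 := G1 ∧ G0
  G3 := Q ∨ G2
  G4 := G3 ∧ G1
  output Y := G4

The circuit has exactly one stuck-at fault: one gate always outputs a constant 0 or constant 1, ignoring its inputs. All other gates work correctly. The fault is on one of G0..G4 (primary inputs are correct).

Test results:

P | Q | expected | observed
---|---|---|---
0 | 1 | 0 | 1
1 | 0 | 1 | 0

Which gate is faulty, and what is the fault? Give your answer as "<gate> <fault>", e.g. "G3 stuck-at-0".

G0 stuck-at-0

Fault-free values for test 1 (P=0, Q=1): G0=1, G1=0, G2=0, G3=1, G4=0, giving Y=0. Observed 1.
Test 1: faults giving observed 1 are {G0 stuck-at-0, G1 stuck-at-1, G4 stuck-at-1}.
Test 2 (P=1, Q=0): fault-free G0=1, G1=1, G2=1, G3=1, G4=1 → 1; observed 0. Eliminates G1 stuck-at-1, G4 stuck-at-1.
Only G0 stuck-at-0 is consistent with every test.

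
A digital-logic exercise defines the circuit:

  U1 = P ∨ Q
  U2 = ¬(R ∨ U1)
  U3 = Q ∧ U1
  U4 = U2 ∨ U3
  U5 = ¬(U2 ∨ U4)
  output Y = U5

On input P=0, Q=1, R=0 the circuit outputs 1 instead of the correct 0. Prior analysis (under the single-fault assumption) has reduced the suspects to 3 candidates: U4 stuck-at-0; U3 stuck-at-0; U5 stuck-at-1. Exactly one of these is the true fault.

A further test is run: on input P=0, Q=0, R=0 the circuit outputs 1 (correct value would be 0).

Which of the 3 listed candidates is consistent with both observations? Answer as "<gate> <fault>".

U5 stuck-at-1

Evaluate each candidate on input P=0, Q=0, R=0:
  U4 stuck-at-0: U1=0, U2=1, U3=0, U4=0 [stuck-at-0], U5=0 → 0 — eliminated
  U3 stuck-at-0: U1=0, U2=1, U3=0 [stuck-at-0], U4=1, U5=0 → 0 — eliminated
  U5 stuck-at-1: U1=0, U2=1, U3=0, U4=1, U5=1 [stuck-at-1] → 1 — matches
Only U5 stuck-at-1 reproduces the observed 1.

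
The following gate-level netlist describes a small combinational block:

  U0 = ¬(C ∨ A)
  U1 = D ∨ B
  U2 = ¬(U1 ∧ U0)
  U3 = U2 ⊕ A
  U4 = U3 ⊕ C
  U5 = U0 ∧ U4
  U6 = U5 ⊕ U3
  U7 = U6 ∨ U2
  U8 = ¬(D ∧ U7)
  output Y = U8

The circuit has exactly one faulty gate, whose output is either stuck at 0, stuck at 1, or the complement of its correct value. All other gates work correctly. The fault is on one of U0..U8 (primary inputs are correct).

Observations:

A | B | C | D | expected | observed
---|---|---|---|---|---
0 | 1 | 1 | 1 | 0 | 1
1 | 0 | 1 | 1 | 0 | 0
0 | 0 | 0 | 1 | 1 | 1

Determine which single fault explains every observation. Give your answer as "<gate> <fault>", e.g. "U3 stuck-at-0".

Fault-free values for test 1 (A=0, B=1, C=1, D=1): U0=0, U1=1, U2=1, U3=1, U4=0, U5=0, U6=1, U7=1, U8=0, giving Y=0. Observed 1.
Test 1: faults giving observed 1 are {U2 stuck-at-0, U2 inverted output, U7 stuck-at-0, U7 inverted output, U8 stuck-at-1, U8 inverted output}.
Test 2 (A=1, B=0, C=1, D=1): fault-free U0=0, U1=1, U2=1, U3=0, U4=1, U5=0, U6=0, U7=1, U8=0 → 0; observed 0. Eliminates U7 stuck-at-0, U7 inverted output, U8 stuck-at-1, U8 inverted output.
Test 3 (A=0, B=0, C=0, D=1): fault-free U0=1, U1=1, U2=0, U3=0, U4=0, U5=0, U6=0, U7=0, U8=1 → 1; observed 1. Eliminates U2 inverted output.
Only U2 stuck-at-0 is consistent with every test.

U2 stuck-at-0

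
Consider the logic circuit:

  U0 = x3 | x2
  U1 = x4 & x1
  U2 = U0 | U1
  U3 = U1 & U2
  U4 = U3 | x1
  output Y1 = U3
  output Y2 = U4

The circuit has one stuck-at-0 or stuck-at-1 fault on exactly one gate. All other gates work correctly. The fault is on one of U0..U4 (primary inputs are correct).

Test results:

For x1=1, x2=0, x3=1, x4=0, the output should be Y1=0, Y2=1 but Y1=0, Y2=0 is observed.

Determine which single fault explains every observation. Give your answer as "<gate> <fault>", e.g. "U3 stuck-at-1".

Fault-free values for test 1 (x1=1, x2=0, x3=1, x4=0): U0=1, U1=0, U2=1, U3=0, U4=1, giving Y1=0, Y2=1. Observed Y1=0, Y2=0.
Test 1: faults giving observed Y1=0, Y2=0 are {U4 stuck-at-0}.
Only U4 stuck-at-0 is consistent with every test.

U4 stuck-at-0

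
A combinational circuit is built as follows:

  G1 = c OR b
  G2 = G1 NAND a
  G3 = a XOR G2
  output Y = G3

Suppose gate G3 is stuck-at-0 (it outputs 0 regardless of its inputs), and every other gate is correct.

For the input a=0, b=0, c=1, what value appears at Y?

Propagate with G3 forced: G1=1, G2=1, G3=0 [stuck-at-0].
So Y = 0. (Without the fault it would be 1.)

0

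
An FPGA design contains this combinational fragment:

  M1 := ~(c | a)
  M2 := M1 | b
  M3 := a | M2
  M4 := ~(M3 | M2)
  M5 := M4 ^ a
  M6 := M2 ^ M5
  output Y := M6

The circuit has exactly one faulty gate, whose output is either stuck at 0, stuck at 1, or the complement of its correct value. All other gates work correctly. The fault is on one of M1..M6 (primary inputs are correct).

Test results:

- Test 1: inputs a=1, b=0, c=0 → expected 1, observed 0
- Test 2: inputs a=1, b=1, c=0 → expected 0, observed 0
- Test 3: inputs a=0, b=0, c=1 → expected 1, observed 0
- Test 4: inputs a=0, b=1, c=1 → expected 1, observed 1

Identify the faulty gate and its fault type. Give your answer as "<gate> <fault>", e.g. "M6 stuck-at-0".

M3 inverted output

Fault-free values for test 1 (a=1, b=0, c=0): M1=0, M2=0, M3=1, M4=0, M5=1, M6=1, giving Y=1. Observed 0.
Test 1: faults giving observed 0 are {M1 stuck-at-1, M1 inverted output, M2 stuck-at-1, M2 inverted output, M3 stuck-at-0, M3 inverted output, M4 stuck-at-1, M4 inverted output, M5 stuck-at-0, M5 inverted output, M6 stuck-at-0, M6 inverted output}.
Test 2 (a=1, b=1, c=0): fault-free M1=0, M2=1, M3=1, M4=0, M5=1, M6=0 → 0; observed 0. Eliminates M2 inverted output, M4 stuck-at-1, M4 inverted output, M5 stuck-at-0, M5 inverted output, M6 inverted output.
Test 3 (a=0, b=0, c=1): fault-free M1=0, M2=0, M3=0, M4=1, M5=1, M6=1 → 1; observed 0. Eliminates M1 stuck-at-1, M1 inverted output, M2 stuck-at-1, M3 stuck-at-0.
Test 4 (a=0, b=1, c=1): fault-free M1=0, M2=1, M3=1, M4=0, M5=0, M6=1 → 1; observed 1. Eliminates M6 stuck-at-0.
Only M3 inverted output is consistent with every test.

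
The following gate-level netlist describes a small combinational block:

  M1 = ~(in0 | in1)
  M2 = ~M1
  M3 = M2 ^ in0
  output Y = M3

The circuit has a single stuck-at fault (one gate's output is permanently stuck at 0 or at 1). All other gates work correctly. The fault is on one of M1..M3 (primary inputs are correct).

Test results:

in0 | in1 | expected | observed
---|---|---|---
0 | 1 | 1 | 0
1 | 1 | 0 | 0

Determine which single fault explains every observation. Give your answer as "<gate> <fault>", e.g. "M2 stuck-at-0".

Fault-free values for test 1 (in0=0, in1=1): M1=0, M2=1, M3=1, giving Y=1. Observed 0.
Test 1: faults giving observed 0 are {M1 stuck-at-1, M2 stuck-at-0, M3 stuck-at-0}.
Test 2 (in0=1, in1=1): fault-free M1=0, M2=1, M3=0 → 0; observed 0. Eliminates M1 stuck-at-1, M2 stuck-at-0.
Only M3 stuck-at-0 is consistent with every test.

M3 stuck-at-0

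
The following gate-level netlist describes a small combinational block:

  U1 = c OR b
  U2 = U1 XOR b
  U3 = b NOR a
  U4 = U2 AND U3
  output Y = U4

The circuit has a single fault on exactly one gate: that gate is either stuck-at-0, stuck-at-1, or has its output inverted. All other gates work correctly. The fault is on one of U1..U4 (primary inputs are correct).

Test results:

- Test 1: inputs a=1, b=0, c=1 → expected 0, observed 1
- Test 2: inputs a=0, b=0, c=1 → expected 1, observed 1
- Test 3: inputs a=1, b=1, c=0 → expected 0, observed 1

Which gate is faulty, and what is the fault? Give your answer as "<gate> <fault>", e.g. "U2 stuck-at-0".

U4 stuck-at-1

Fault-free values for test 1 (a=1, b=0, c=1): U1=1, U2=1, U3=0, U4=0, giving Y=0. Observed 1.
Test 1: faults giving observed 1 are {U3 stuck-at-1, U3 inverted output, U4 stuck-at-1, U4 inverted output}.
Test 2 (a=0, b=0, c=1): fault-free U1=1, U2=1, U3=1, U4=1 → 1; observed 1. Eliminates U3 inverted output, U4 inverted output.
Test 3 (a=1, b=1, c=0): fault-free U1=1, U2=0, U3=0, U4=0 → 0; observed 1. Eliminates U3 stuck-at-1.
Only U4 stuck-at-1 is consistent with every test.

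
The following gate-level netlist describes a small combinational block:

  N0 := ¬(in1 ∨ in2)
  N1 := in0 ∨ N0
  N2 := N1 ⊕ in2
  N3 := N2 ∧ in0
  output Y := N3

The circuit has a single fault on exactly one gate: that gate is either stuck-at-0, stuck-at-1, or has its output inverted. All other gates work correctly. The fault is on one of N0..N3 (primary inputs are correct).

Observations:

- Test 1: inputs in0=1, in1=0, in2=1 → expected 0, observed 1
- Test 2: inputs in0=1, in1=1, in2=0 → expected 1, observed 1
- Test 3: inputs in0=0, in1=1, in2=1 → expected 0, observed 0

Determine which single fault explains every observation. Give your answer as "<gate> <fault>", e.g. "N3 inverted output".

Fault-free values for test 1 (in0=1, in1=0, in2=1): N0=0, N1=1, N2=0, N3=0, giving Y=0. Observed 1.
Test 1: faults giving observed 1 are {N1 stuck-at-0, N1 inverted output, N2 stuck-at-1, N2 inverted output, N3 stuck-at-1, N3 inverted output}.
Test 2 (in0=1, in1=1, in2=0): fault-free N0=0, N1=1, N2=1, N3=1 → 1; observed 1. Eliminates N1 stuck-at-0, N1 inverted output, N2 inverted output, N3 inverted output.
Test 3 (in0=0, in1=1, in2=1): fault-free N0=0, N1=0, N2=1, N3=0 → 0; observed 0. Eliminates N3 stuck-at-1.
Only N2 stuck-at-1 is consistent with every test.

N2 stuck-at-1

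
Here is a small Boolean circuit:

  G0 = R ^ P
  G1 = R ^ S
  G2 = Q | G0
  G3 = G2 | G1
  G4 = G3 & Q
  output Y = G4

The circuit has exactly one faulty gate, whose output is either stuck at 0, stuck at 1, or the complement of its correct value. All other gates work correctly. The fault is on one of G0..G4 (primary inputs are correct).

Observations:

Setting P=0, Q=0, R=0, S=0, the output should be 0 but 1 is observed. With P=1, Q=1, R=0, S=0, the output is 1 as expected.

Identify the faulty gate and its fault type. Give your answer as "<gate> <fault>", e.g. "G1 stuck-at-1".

Fault-free values for test 1 (P=0, Q=0, R=0, S=0): G0=0, G1=0, G2=0, G3=0, G4=0, giving Y=0. Observed 1.
Test 1: faults giving observed 1 are {G4 stuck-at-1, G4 inverted output}.
Test 2 (P=1, Q=1, R=0, S=0): fault-free G0=1, G1=0, G2=1, G3=1, G4=1 → 1; observed 1. Eliminates G4 inverted output.
Only G4 stuck-at-1 is consistent with every test.

G4 stuck-at-1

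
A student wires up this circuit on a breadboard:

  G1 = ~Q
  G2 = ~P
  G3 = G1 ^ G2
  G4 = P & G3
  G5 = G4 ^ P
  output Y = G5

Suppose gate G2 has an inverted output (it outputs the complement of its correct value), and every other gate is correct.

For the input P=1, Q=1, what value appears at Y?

0

Propagate with G2 forced: G1=0, G2=1 [inverted output], G3=1, G4=1, G5=0.
So Y = 0. (Without the fault it would be 1.)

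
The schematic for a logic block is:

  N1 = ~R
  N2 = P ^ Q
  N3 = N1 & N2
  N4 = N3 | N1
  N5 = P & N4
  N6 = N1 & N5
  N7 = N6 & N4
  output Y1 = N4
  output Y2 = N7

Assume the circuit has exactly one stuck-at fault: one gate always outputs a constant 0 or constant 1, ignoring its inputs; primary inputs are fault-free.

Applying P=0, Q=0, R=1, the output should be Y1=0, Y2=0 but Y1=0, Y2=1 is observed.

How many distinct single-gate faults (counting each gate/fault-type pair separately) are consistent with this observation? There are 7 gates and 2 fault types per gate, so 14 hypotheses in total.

Fault-free: N1=0, N2=0, N3=0, N4=0, N5=0, N6=0, N7=0 → Y1=0, Y2=0. Observed Y1=0, Y2=1.
  N1 stuck-at-0: output Y1=0, Y2=0 ✗
  N1 stuck-at-1: output Y1=1, Y2=0 ✗
  N2 stuck-at-0: output Y1=0, Y2=0 ✗
  N2 stuck-at-1: output Y1=0, Y2=0 ✗
  N3 stuck-at-0: output Y1=0, Y2=0 ✗
  N3 stuck-at-1: output Y1=1, Y2=0 ✗
  N4 stuck-at-0: output Y1=0, Y2=0 ✗
  N4 stuck-at-1: output Y1=1, Y2=0 ✗
  N5 stuck-at-0: output Y1=0, Y2=0 ✗
  N5 stuck-at-1: output Y1=0, Y2=0 ✗
  N6 stuck-at-0: output Y1=0, Y2=0 ✗
  N6 stuck-at-1: output Y1=0, Y2=0 ✗
  N7 stuck-at-0: output Y1=0, Y2=0 ✗
  N7 stuck-at-1: output Y1=0, Y2=1 ✓
Consistent faults: {N7 stuck-at-1} — 1 in all.

1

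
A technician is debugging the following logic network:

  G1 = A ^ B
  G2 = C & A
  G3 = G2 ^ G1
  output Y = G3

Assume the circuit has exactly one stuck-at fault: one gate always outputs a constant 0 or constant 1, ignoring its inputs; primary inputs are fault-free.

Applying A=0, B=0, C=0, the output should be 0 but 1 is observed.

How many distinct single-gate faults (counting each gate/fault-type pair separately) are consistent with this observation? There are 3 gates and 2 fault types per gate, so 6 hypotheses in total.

Fault-free: G1=0, G2=0, G3=0 → 0. Observed 1.
  G1 stuck-at-0: output 0 ✗
  G1 stuck-at-1: output 1 ✓
  G2 stuck-at-0: output 0 ✗
  G2 stuck-at-1: output 1 ✓
  G3 stuck-at-0: output 0 ✗
  G3 stuck-at-1: output 1 ✓
Consistent faults: {G1 stuck-at-1, G2 stuck-at-1, G3 stuck-at-1} — 3 in all.

3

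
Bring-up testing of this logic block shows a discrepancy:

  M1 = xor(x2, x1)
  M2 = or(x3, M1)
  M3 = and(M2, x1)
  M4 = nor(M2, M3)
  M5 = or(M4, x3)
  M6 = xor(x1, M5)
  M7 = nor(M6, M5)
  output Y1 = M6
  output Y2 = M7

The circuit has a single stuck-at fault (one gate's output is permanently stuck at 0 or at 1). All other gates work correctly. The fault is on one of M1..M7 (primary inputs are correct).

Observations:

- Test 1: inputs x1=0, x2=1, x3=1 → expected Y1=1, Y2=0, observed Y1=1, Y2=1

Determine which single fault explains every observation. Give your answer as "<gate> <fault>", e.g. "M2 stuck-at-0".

M7 stuck-at-1

Fault-free values for test 1 (x1=0, x2=1, x3=1): M1=1, M2=1, M3=0, M4=0, M5=1, M6=1, M7=0, giving Y1=1, Y2=0. Observed Y1=1, Y2=1.
Test 1: faults giving observed Y1=1, Y2=1 are {M7 stuck-at-1}.
Only M7 stuck-at-1 is consistent with every test.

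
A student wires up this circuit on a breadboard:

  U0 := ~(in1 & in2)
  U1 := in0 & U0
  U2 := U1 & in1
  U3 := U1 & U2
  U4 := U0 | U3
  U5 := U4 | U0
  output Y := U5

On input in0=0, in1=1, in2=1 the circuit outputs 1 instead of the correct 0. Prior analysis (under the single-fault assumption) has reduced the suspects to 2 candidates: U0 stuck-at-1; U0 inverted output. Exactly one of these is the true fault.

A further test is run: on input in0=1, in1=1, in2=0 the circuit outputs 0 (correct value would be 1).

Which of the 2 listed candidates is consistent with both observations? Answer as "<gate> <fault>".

U0 inverted output

Evaluate each candidate on input in0=1, in1=1, in2=0:
  U0 stuck-at-1: U0=1 [stuck-at-1], U1=1, U2=1, U3=1, U4=1, U5=1 → 1 — eliminated
  U0 inverted output: U0=0 [inverted output], U1=0, U2=0, U3=0, U4=0, U5=0 → 0 — matches
Only U0 inverted output reproduces the observed 0.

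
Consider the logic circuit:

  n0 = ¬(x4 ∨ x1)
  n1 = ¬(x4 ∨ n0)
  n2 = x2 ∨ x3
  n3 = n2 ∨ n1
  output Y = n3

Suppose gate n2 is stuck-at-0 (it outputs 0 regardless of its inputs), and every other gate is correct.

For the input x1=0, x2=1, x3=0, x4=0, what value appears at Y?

0

Propagate with n2 forced: n0=1, n1=0, n2=0 [stuck-at-0], n3=0.
So Y = 0. (Without the fault it would be 1.)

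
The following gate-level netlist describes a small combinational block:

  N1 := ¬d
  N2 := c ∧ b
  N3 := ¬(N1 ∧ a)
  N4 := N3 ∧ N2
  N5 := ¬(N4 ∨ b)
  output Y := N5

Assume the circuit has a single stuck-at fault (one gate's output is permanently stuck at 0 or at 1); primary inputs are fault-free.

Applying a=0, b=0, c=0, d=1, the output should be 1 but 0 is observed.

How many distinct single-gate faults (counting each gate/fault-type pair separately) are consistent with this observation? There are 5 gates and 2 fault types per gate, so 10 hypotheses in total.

Fault-free: N1=0, N2=0, N3=1, N4=0, N5=1 → 1. Observed 0.
  N1 stuck-at-0: output 1 ✗
  N1 stuck-at-1: output 1 ✗
  N2 stuck-at-0: output 1 ✗
  N2 stuck-at-1: output 0 ✓
  N3 stuck-at-0: output 1 ✗
  N3 stuck-at-1: output 1 ✗
  N4 stuck-at-0: output 1 ✗
  N4 stuck-at-1: output 0 ✓
  N5 stuck-at-0: output 0 ✓
  N5 stuck-at-1: output 1 ✗
Consistent faults: {N2 stuck-at-1, N4 stuck-at-1, N5 stuck-at-0} — 3 in all.

3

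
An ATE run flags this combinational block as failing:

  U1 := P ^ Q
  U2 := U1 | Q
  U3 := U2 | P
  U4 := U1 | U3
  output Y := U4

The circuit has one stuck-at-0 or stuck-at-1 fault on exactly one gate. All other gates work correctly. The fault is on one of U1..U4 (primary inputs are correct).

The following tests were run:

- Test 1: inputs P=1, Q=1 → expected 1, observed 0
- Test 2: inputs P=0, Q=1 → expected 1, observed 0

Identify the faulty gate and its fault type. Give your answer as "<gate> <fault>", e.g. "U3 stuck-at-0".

U4 stuck-at-0

Fault-free values for test 1 (P=1, Q=1): U1=0, U2=1, U3=1, U4=1, giving Y=1. Observed 0.
Test 1: faults giving observed 0 are {U3 stuck-at-0, U4 stuck-at-0}.
Test 2 (P=0, Q=1): fault-free U1=1, U2=1, U3=1, U4=1 → 1; observed 0. Eliminates U3 stuck-at-0.
Only U4 stuck-at-0 is consistent with every test.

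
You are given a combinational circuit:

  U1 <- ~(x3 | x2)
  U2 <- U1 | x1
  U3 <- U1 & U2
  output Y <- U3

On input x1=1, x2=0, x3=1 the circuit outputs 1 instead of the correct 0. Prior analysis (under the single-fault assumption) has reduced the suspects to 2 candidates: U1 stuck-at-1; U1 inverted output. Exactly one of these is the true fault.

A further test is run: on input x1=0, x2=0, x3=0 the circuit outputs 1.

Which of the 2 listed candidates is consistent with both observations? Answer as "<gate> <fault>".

Evaluate each candidate on input x1=0, x2=0, x3=0:
  U1 stuck-at-1: U1=1 [stuck-at-1], U2=1, U3=1 → 1 — matches
  U1 inverted output: U1=0 [inverted output], U2=0, U3=0 → 0 — eliminated
Only U1 stuck-at-1 reproduces the observed 1.

U1 stuck-at-1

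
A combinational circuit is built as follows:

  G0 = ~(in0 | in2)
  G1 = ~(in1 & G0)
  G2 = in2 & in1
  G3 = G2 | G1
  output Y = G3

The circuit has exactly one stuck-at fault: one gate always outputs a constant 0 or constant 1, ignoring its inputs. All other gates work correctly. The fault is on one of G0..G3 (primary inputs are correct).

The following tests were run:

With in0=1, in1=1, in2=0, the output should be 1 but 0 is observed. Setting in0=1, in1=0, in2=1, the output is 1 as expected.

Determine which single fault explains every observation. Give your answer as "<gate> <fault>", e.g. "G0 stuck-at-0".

Fault-free values for test 1 (in0=1, in1=1, in2=0): G0=0, G1=1, G2=0, G3=1, giving Y=1. Observed 0.
Test 1: faults giving observed 0 are {G0 stuck-at-1, G1 stuck-at-0, G3 stuck-at-0}.
Test 2 (in0=1, in1=0, in2=1): fault-free G0=0, G1=1, G2=0, G3=1 → 1; observed 1. Eliminates G1 stuck-at-0, G3 stuck-at-0.
Only G0 stuck-at-1 is consistent with every test.

G0 stuck-at-1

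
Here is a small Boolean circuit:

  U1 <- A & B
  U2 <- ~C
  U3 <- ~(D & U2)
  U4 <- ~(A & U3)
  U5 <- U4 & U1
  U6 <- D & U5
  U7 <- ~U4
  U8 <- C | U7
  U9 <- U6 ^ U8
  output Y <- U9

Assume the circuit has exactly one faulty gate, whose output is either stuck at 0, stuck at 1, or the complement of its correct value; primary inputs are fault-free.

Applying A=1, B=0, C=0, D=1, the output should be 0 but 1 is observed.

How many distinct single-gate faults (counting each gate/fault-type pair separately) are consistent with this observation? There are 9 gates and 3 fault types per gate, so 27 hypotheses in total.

18

Fault-free: U1=0, U2=1, U3=0, U4=1, U5=0, U6=0, U7=0, U8=0, U9=0 → 0. Observed 1.
  U1: stuck-at-1, inverted output ✓; others ✗
  U2: stuck-at-0, inverted output ✓; others ✗
  U3: stuck-at-1, inverted output ✓; others ✗
  U4: stuck-at-0, inverted output ✓; others ✗
  U5: stuck-at-1, inverted output ✓; others ✗
  U6: stuck-at-1, inverted output ✓; others ✗
  U7: stuck-at-1, inverted output ✓; others ✗
  U8: stuck-at-1, inverted output ✓; others ✗
  U9: stuck-at-1, inverted output ✓; others ✗
Consistent faults: {U1 stuck-at-1, U1 inverted output, U2 stuck-at-0, U2 inverted output, U3 stuck-at-1, U3 inverted output, U4 stuck-at-0, U4 inverted output, U5 stuck-at-1, U5 inverted output, U6 stuck-at-1, U6 inverted output, U7 stuck-at-1, U7 inverted output, U8 stuck-at-1, U8 inverted output, U9 stuck-at-1, U9 inverted output} — 18 in all.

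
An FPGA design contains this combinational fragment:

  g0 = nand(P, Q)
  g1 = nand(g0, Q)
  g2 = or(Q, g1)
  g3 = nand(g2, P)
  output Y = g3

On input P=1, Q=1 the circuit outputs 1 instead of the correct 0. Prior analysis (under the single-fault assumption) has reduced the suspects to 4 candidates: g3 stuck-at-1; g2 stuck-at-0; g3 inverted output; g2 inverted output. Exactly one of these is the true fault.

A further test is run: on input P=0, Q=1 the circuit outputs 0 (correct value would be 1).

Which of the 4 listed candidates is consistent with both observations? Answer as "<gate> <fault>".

Evaluate each candidate on input P=0, Q=1:
  g3 stuck-at-1: g0=1, g1=0, g2=1, g3=1 [stuck-at-1] → 1 — eliminated
  g2 stuck-at-0: g0=1, g1=0, g2=0 [stuck-at-0], g3=1 → 1 — eliminated
  g3 inverted output: g0=1, g1=0, g2=1, g3=0 [inverted output] → 0 — matches
  g2 inverted output: g0=1, g1=0, g2=0 [inverted output], g3=1 → 1 — eliminated
Only g3 inverted output reproduces the observed 0.

g3 inverted output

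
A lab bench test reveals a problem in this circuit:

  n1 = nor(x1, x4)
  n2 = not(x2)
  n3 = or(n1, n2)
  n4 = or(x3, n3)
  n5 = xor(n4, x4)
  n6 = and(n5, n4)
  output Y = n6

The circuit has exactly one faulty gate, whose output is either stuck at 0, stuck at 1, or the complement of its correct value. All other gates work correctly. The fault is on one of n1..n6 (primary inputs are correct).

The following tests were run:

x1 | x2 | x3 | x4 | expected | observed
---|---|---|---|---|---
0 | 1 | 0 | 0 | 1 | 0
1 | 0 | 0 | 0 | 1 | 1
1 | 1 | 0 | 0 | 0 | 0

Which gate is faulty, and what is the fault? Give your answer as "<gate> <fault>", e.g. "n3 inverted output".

Fault-free values for test 1 (x1=0, x2=1, x3=0, x4=0): n1=1, n2=0, n3=1, n4=1, n5=1, n6=1, giving Y=1. Observed 0.
Test 1: faults giving observed 0 are {n1 stuck-at-0, n1 inverted output, n3 stuck-at-0, n3 inverted output, n4 stuck-at-0, n4 inverted output, n5 stuck-at-0, n5 inverted output, n6 stuck-at-0, n6 inverted output}.
Test 2 (x1=1, x2=0, x3=0, x4=0): fault-free n1=0, n2=1, n3=1, n4=1, n5=1, n6=1 → 1; observed 1. Eliminates n3 stuck-at-0, n3 inverted output, n4 stuck-at-0, n4 inverted output, n5 stuck-at-0, n5 inverted output, n6 stuck-at-0, n6 inverted output.
Test 3 (x1=1, x2=1, x3=0, x4=0): fault-free n1=0, n2=0, n3=0, n4=0, n5=0, n6=0 → 0; observed 0. Eliminates n1 inverted output.
Only n1 stuck-at-0 is consistent with every test.

n1 stuck-at-0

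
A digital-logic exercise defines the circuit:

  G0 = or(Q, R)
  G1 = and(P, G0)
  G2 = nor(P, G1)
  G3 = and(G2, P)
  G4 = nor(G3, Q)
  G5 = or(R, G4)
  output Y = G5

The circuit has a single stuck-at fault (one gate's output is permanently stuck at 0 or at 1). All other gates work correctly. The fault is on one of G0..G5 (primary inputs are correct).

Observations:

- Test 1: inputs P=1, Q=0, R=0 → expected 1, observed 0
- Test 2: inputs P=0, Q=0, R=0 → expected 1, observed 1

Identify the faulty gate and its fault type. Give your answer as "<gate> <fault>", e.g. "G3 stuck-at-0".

G2 stuck-at-1

Fault-free values for test 1 (P=1, Q=0, R=0): G0=0, G1=0, G2=0, G3=0, G4=1, G5=1, giving Y=1. Observed 0.
Test 1: faults giving observed 0 are {G2 stuck-at-1, G3 stuck-at-1, G4 stuck-at-0, G5 stuck-at-0}.
Test 2 (P=0, Q=0, R=0): fault-free G0=0, G1=0, G2=1, G3=0, G4=1, G5=1 → 1; observed 1. Eliminates G3 stuck-at-1, G4 stuck-at-0, G5 stuck-at-0.
Only G2 stuck-at-1 is consistent with every test.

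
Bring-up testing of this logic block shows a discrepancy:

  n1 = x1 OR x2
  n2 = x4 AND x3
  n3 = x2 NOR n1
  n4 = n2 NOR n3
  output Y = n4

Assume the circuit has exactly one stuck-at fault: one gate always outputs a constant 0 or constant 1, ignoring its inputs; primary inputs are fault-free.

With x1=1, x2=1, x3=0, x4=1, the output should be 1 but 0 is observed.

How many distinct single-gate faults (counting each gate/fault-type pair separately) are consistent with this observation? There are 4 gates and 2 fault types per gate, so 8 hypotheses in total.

3

Fault-free: n1=1, n2=0, n3=0, n4=1 → 1. Observed 0.
  n1 stuck-at-0: output 1 ✗
  n1 stuck-at-1: output 1 ✗
  n2 stuck-at-0: output 1 ✗
  n2 stuck-at-1: output 0 ✓
  n3 stuck-at-0: output 1 ✗
  n3 stuck-at-1: output 0 ✓
  n4 stuck-at-0: output 0 ✓
  n4 stuck-at-1: output 1 ✗
Consistent faults: {n2 stuck-at-1, n3 stuck-at-1, n4 stuck-at-0} — 3 in all.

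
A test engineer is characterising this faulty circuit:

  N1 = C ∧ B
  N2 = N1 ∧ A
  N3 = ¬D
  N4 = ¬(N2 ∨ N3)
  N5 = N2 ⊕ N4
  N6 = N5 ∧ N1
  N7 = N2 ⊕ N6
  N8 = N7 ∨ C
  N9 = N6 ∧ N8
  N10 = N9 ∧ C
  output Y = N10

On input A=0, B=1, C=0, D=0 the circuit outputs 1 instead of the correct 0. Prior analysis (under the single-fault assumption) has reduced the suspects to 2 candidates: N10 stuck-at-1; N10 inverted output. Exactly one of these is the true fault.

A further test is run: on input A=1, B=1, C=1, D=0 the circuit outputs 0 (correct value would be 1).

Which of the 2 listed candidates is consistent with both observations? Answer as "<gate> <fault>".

N10 inverted output

Evaluate each candidate on input A=1, B=1, C=1, D=0:
  N10 stuck-at-1: N1=1, N2=1, N3=1, N4=0, N5=1, N6=1, N7=0, N8=1, N9=1, N10=1 [stuck-at-1] → 1 — eliminated
  N10 inverted output: N1=1, N2=1, N3=1, N4=0, N5=1, N6=1, N7=0, N8=1, N9=1, N10=0 [inverted output] → 0 — matches
Only N10 inverted output reproduces the observed 0.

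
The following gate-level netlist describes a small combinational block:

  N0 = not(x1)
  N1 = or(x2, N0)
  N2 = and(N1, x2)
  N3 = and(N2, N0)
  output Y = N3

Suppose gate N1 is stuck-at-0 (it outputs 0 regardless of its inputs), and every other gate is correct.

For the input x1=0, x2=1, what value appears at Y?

Propagate with N1 forced: N0=1, N1=0 [stuck-at-0], N2=0, N3=0.
So Y = 0. (Without the fault it would be 1.)

0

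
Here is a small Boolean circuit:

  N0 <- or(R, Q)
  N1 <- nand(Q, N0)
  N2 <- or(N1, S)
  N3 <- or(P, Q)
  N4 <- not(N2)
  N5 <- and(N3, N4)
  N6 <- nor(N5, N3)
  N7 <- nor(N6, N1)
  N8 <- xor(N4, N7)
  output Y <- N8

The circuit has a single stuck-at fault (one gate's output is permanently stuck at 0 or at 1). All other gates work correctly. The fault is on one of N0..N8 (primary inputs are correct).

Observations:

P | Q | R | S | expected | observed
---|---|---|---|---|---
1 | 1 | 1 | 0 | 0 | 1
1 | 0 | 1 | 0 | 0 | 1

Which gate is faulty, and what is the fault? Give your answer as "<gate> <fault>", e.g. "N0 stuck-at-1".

Fault-free values for test 1 (P=1, Q=1, R=1, S=0): N0=1, N1=0, N2=0, N3=1, N4=1, N5=1, N6=0, N7=1, N8=0, giving Y=0. Observed 1.
Test 1: faults giving observed 1 are {N2 stuck-at-1, N3 stuck-at-0, N4 stuck-at-0, N6 stuck-at-1, N7 stuck-at-0, N8 stuck-at-1}.
Test 2 (P=1, Q=0, R=1, S=0): fault-free N0=1, N1=1, N2=1, N3=1, N4=0, N5=0, N6=0, N7=0, N8=0 → 0; observed 1. Eliminates N2 stuck-at-1, N3 stuck-at-0, N4 stuck-at-0, N6 stuck-at-1, N7 stuck-at-0.
Only N8 stuck-at-1 is consistent with every test.

N8 stuck-at-1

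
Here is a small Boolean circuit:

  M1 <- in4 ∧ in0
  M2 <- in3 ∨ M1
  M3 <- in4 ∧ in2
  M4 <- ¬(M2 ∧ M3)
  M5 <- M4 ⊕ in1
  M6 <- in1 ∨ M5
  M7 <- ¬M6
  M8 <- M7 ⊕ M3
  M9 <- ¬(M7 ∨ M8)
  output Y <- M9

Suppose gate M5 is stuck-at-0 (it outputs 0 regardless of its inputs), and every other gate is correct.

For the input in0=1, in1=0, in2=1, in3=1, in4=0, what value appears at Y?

0

Propagate with M5 forced: M1=0, M2=1, M3=0, M4=1, M5=0 [stuck-at-0], M6=0, M7=1, M8=1, M9=0.
So Y = 0. (Without the fault it would be 1.)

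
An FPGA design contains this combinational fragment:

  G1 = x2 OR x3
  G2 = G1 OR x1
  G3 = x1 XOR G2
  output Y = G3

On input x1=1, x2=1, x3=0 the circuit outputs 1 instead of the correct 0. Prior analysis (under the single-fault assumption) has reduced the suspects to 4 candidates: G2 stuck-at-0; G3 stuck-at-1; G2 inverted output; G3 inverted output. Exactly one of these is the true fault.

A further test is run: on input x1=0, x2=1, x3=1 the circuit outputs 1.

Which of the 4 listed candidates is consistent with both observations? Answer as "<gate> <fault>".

G3 stuck-at-1

Evaluate each candidate on input x1=0, x2=1, x3=1:
  G2 stuck-at-0: G1=1, G2=0 [stuck-at-0], G3=0 → 0 — eliminated
  G3 stuck-at-1: G1=1, G2=1, G3=1 [stuck-at-1] → 1 — matches
  G2 inverted output: G1=1, G2=0 [inverted output], G3=0 → 0 — eliminated
  G3 inverted output: G1=1, G2=1, G3=0 [inverted output] → 0 — eliminated
Only G3 stuck-at-1 reproduces the observed 1.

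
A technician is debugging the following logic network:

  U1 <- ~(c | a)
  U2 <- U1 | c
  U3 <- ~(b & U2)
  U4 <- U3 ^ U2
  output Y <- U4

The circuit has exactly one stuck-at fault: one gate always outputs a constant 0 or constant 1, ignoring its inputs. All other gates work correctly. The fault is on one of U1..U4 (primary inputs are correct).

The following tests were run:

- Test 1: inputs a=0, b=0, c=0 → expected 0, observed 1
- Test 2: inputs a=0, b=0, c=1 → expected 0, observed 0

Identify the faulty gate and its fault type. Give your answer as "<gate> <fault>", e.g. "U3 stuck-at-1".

U1 stuck-at-0

Fault-free values for test 1 (a=0, b=0, c=0): U1=1, U2=1, U3=1, U4=0, giving Y=0. Observed 1.
Test 1: faults giving observed 1 are {U1 stuck-at-0, U2 stuck-at-0, U3 stuck-at-0, U4 stuck-at-1}.
Test 2 (a=0, b=0, c=1): fault-free U1=0, U2=1, U3=1, U4=0 → 0; observed 0. Eliminates U2 stuck-at-0, U3 stuck-at-0, U4 stuck-at-1.
Only U1 stuck-at-0 is consistent with every test.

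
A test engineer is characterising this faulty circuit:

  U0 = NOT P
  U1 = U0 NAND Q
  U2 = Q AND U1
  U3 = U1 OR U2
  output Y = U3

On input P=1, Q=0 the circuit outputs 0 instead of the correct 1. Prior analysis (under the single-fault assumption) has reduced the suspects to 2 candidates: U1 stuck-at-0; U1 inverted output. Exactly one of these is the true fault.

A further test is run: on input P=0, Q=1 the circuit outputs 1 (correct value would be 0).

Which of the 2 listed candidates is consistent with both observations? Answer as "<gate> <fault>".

Evaluate each candidate on input P=0, Q=1:
  U1 stuck-at-0: U0=1, U1=0 [stuck-at-0], U2=0, U3=0 → 0 — eliminated
  U1 inverted output: U0=1, U1=1 [inverted output], U2=1, U3=1 → 1 — matches
Only U1 inverted output reproduces the observed 1.

U1 inverted output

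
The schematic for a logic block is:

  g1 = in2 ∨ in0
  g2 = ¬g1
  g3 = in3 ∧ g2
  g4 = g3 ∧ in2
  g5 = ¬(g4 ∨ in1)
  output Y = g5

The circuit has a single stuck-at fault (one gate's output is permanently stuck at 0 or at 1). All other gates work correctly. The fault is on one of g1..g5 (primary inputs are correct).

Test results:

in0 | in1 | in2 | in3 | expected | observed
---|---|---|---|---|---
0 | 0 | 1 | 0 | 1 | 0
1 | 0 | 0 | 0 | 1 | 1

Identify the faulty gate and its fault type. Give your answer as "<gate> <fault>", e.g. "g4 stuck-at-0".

Fault-free values for test 1 (in0=0, in1=0, in2=1, in3=0): g1=1, g2=0, g3=0, g4=0, g5=1, giving Y=1. Observed 0.
Test 1: faults giving observed 0 are {g3 stuck-at-1, g4 stuck-at-1, g5 stuck-at-0}.
Test 2 (in0=1, in1=0, in2=0, in3=0): fault-free g1=1, g2=0, g3=0, g4=0, g5=1 → 1; observed 1. Eliminates g4 stuck-at-1, g5 stuck-at-0.
Only g3 stuck-at-1 is consistent with every test.

g3 stuck-at-1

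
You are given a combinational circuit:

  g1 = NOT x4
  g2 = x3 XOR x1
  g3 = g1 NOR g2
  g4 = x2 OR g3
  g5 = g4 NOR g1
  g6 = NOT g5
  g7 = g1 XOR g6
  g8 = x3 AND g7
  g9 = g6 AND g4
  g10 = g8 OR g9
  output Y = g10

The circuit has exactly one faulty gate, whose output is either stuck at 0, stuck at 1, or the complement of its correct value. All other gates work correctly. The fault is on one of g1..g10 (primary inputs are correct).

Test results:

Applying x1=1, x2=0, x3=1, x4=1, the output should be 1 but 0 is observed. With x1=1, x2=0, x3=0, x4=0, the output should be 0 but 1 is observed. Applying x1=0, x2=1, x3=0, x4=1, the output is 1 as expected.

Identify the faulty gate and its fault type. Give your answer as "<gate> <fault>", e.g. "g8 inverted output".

g3 inverted output

Fault-free values for test 1 (x1=1, x2=0, x3=1, x4=1): g1=0, g2=0, g3=1, g4=1, g5=0, g6=1, g7=1, g8=1, g9=1, g10=1, giving Y=1. Observed 0.
Test 1: faults giving observed 0 are {g1 stuck-at-1, g1 inverted output, g2 stuck-at-1, g2 inverted output, g3 stuck-at-0, g3 inverted output, g4 stuck-at-0, g4 inverted output, g5 stuck-at-1, g5 inverted output, g6 stuck-at-0, g6 inverted output, g10 stuck-at-0, g10 inverted output}.
Test 2 (x1=1, x2=0, x3=0, x4=0): fault-free g1=1, g2=1, g3=0, g4=0, g5=0, g6=1, g7=0, g8=0, g9=0, g10=0 → 0; observed 1. Eliminates g1 stuck-at-1, g1 inverted output, g2 stuck-at-1, g2 inverted output, g3 stuck-at-0, g4 stuck-at-0, g5 stuck-at-1, g5 inverted output, g6 stuck-at-0, g6 inverted output, g10 stuck-at-0.
Test 3 (x1=0, x2=1, x3=0, x4=1): fault-free g1=0, g2=0, g3=1, g4=1, g5=0, g6=1, g7=1, g8=0, g9=1, g10=1 → 1; observed 1. Eliminates g4 inverted output, g10 inverted output.
Only g3 inverted output is consistent with every test.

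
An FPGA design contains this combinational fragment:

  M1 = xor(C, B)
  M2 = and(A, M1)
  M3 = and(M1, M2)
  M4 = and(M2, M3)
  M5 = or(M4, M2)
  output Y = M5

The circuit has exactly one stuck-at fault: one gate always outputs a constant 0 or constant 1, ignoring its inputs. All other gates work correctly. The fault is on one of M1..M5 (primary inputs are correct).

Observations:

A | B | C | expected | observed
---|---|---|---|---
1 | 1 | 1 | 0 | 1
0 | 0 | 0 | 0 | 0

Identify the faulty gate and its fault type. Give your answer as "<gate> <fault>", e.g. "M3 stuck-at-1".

Fault-free values for test 1 (A=1, B=1, C=1): M1=0, M2=0, M3=0, M4=0, M5=0, giving Y=0. Observed 1.
Test 1: faults giving observed 1 are {M1 stuck-at-1, M2 stuck-at-1, M4 stuck-at-1, M5 stuck-at-1}.
Test 2 (A=0, B=0, C=0): fault-free M1=0, M2=0, M3=0, M4=0, M5=0 → 0; observed 0. Eliminates M2 stuck-at-1, M4 stuck-at-1, M5 stuck-at-1.
Only M1 stuck-at-1 is consistent with every test.

M1 stuck-at-1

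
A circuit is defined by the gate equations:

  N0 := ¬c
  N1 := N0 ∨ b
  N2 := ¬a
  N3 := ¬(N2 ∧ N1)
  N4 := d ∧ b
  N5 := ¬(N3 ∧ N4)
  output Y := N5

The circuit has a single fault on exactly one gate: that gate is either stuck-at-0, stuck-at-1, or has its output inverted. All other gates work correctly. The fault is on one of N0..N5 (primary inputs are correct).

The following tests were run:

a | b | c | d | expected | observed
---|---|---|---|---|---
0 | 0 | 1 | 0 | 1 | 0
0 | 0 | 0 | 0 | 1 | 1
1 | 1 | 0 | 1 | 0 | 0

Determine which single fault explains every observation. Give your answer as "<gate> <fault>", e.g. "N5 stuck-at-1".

Fault-free values for test 1 (a=0, b=0, c=1, d=0): N0=0, N1=0, N2=1, N3=1, N4=0, N5=1, giving Y=1. Observed 0.
Test 1: faults giving observed 0 are {N4 stuck-at-1, N4 inverted output, N5 stuck-at-0, N5 inverted output}.
Test 2 (a=0, b=0, c=0, d=0): fault-free N0=1, N1=1, N2=1, N3=0, N4=0, N5=1 → 1; observed 1. Eliminates N5 stuck-at-0, N5 inverted output.
Test 3 (a=1, b=1, c=0, d=1): fault-free N0=1, N1=1, N2=0, N3=1, N4=1, N5=0 → 0; observed 0. Eliminates N4 inverted output.
Only N4 stuck-at-1 is consistent with every test.

N4 stuck-at-1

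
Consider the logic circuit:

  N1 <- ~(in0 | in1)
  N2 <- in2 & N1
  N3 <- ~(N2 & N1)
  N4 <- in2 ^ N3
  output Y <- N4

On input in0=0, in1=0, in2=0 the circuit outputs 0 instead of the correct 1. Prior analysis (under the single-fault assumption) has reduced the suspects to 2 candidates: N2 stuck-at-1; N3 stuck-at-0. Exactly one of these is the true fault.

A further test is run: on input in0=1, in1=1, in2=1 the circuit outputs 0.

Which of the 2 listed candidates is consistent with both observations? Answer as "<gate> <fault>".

N2 stuck-at-1

Evaluate each candidate on input in0=1, in1=1, in2=1:
  N2 stuck-at-1: N1=0, N2=1 [stuck-at-1], N3=1, N4=0 → 0 — matches
  N3 stuck-at-0: N1=0, N2=0, N3=0 [stuck-at-0], N4=1 → 1 — eliminated
Only N2 stuck-at-1 reproduces the observed 0.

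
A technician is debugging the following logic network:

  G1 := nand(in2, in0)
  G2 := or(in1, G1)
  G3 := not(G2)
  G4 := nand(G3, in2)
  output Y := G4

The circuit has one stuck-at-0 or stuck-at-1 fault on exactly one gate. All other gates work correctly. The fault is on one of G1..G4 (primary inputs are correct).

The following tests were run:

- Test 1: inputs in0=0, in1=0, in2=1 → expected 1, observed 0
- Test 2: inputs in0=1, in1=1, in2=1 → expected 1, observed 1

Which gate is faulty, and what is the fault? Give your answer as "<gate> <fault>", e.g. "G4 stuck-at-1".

Fault-free values for test 1 (in0=0, in1=0, in2=1): G1=1, G2=1, G3=0, G4=1, giving Y=1. Observed 0.
Test 1: faults giving observed 0 are {G1 stuck-at-0, G2 stuck-at-0, G3 stuck-at-1, G4 stuck-at-0}.
Test 2 (in0=1, in1=1, in2=1): fault-free G1=0, G2=1, G3=0, G4=1 → 1; observed 1. Eliminates G2 stuck-at-0, G3 stuck-at-1, G4 stuck-at-0.
Only G1 stuck-at-0 is consistent with every test.

G1 stuck-at-0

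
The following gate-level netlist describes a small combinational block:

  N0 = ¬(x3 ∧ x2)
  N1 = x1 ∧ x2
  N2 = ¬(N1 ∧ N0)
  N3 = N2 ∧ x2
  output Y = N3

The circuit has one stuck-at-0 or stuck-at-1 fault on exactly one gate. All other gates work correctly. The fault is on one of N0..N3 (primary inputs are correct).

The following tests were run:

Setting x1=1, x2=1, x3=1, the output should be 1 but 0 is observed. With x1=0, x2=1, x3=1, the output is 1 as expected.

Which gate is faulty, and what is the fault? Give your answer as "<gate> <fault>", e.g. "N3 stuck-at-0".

Fault-free values for test 1 (x1=1, x2=1, x3=1): N0=0, N1=1, N2=1, N3=1, giving Y=1. Observed 0.
Test 1: faults giving observed 0 are {N0 stuck-at-1, N2 stuck-at-0, N3 stuck-at-0}.
Test 2 (x1=0, x2=1, x3=1): fault-free N0=0, N1=0, N2=1, N3=1 → 1; observed 1. Eliminates N2 stuck-at-0, N3 stuck-at-0.
Only N0 stuck-at-1 is consistent with every test.

N0 stuck-at-1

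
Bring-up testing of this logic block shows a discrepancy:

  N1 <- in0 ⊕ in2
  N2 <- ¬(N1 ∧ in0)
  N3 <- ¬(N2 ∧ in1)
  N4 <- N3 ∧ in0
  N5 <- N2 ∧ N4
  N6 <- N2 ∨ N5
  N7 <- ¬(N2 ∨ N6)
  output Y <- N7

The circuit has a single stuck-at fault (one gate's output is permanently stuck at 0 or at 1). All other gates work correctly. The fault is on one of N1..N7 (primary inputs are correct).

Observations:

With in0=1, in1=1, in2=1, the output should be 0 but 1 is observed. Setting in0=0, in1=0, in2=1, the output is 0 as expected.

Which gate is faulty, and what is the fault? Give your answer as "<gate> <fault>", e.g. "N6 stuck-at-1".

Fault-free values for test 1 (in0=1, in1=1, in2=1): N1=0, N2=1, N3=0, N4=0, N5=0, N6=1, N7=0, giving Y=0. Observed 1.
Test 1: faults giving observed 1 are {N1 stuck-at-1, N2 stuck-at-0, N7 stuck-at-1}.
Test 2 (in0=0, in1=0, in2=1): fault-free N1=1, N2=1, N3=1, N4=0, N5=0, N6=1, N7=0 → 0; observed 0. Eliminates N2 stuck-at-0, N7 stuck-at-1.
Only N1 stuck-at-1 is consistent with every test.

N1 stuck-at-1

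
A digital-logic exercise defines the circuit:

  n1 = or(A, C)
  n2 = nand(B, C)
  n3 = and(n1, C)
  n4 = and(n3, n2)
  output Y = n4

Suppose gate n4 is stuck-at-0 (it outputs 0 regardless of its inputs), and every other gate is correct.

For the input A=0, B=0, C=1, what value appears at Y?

Propagate with n4 forced: n1=1, n2=1, n3=1, n4=0 [stuck-at-0].
So Y = 0. (Without the fault it would be 1.)

0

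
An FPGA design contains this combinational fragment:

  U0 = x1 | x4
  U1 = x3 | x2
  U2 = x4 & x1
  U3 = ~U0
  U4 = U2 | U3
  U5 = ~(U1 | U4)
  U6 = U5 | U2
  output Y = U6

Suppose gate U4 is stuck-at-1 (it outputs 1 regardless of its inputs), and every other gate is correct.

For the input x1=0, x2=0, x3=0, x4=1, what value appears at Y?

Propagate with U4 forced: U0=1, U1=0, U2=0, U3=0, U4=1 [stuck-at-1], U5=0, U6=0.
So Y = 0. (Without the fault it would be 1.)

0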